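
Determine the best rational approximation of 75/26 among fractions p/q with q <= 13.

Expand x = 75/26 as a continued fraction with the Euclidean algorithm:
  75 = 2*26 + 23, so a_0 = 2.
  26 = 1*23 + 3, so a_1 = 1.
  23 = 7*3 + 2, so a_2 = 7.
  3 = 1*2 + 1, so a_3 = 1.
  2 = 2*1 + 0, so a_4 = 2.
so x = [2; 1, 7, 1, 2].
Convergents (p_i = a_i*p_{i-1} + p_{i-2}, q_i = a_i*q_{i-1} + q_{i-2} with p_{-2}=0, p_{-1}=1, q_{-2}=1, q_{-1}=0), until the denominator exceeds 13:
  i=0: a_0=2, p_0 = 2*1 + 0 = 2, q_0 = 2*0 + 1 = 1.
  i=1: a_1=1, p_1 = 1*2 + 1 = 3, q_1 = 1*1 + 0 = 1.
  i=2: a_2=7, p_2 = 7*3 + 2 = 23, q_2 = 7*1 + 1 = 8.
  i=3: a_3=1, p_3 = 1*23 + 3 = 26, q_3 = 1*8 + 1 = 9.
  i=4: a_4=2, p_4 = 2*26 + 23 = 75, q_4 = 2*9 + 8 = 26.
q_4 = 26 > 13, so the last convergent with denominator <= 13 is p_3/q_3 = 26/9.
The closest fraction with denominator <= 13 is either p_3/q_3 or the intermediate fraction (k*p_3 + p_2)/(k*q_3 + q_2) with the largest k >= 1 whose denominator stays <= 13; these approach x as k grows, and every other convergent or intermediate fraction in range is farther away.
Largest k: floor((13 - q_2)/q_3) = floor((13 - 8)/9) = 0.
Since k = 0, no intermediate fraction beyond p_3/q_3 has denominator <= 13, so the convergent 26/9 is the closest (its error is |75*9 - 26*26|/(26*9) = 1/234).

26/9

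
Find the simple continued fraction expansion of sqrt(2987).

[54; (1, 1, 1, 7, 1, 2, 1, 7, 1, 1, 1, 108)]

Write x_i = (sqrt(2987) + m_i)/d_i with (m_0, d_0) = (0, 1). a_0 = floor(sqrt(2987)) = 54, since 54^2 = 2916 <= 2987 < 3025 = 55^2.
Iterate m_{i+1} = d_i*a_i - m_i, d_{i+1} = (2987 - m_{i+1}^2)/d_i, a_{i+1} = floor((a_0 + m_{i+1})/d_{i+1}):
  m_1 = 1*54 - 0 = 54, d_1 = (2987 - 54^2)/1 = 71/1 = 71, a_1 = floor((54 + 54)/71) = 1.
  m_2 = 71*1 - 54 = 17, d_2 = (2987 - 17^2)/71 = 2698/71 = 38, a_2 = floor((54 + 17)/38) = 1.
  m_3 = 38*1 - 17 = 21, d_3 = (2987 - 21^2)/38 = 2546/38 = 67, a_3 = floor((54 + 21)/67) = 1.
  m_4 = 67*1 - 21 = 46, d_4 = (2987 - 46^2)/67 = 871/67 = 13, a_4 = floor((54 + 46)/13) = 7.
  m_5 = 13*7 - 46 = 45, d_5 = (2987 - 45^2)/13 = 962/13 = 74, a_5 = floor((54 + 45)/74) = 1.
  m_6 = 74*1 - 45 = 29, d_6 = (2987 - 29^2)/74 = 2146/74 = 29, a_6 = floor((54 + 29)/29) = 2.
  m_7 = 29*2 - 29 = 29, d_7 = (2987 - 29^2)/29 = 2146/29 = 74, a_7 = floor((54 + 29)/74) = 1.
  m_8 = 74*1 - 29 = 45, d_8 = (2987 - 45^2)/74 = 962/74 = 13, a_8 = floor((54 + 45)/13) = 7.
  m_9 = 13*7 - 45 = 46, d_9 = (2987 - 46^2)/13 = 871/13 = 67, a_9 = floor((54 + 46)/67) = 1.
  m_10 = 67*1 - 46 = 21, d_10 = (2987 - 21^2)/67 = 2546/67 = 38, a_10 = floor((54 + 21)/38) = 1.
  m_11 = 38*1 - 21 = 17, d_11 = (2987 - 17^2)/38 = 2698/38 = 71, a_11 = floor((54 + 17)/71) = 1.
  m_12 = 71*1 - 17 = 54, d_12 = (2987 - 54^2)/71 = 71/71 = 1, a_12 = floor((54 + 54)/1) = 108.
  m_13 = 1*108 - 54 = 54, d_13 = (2987 - 54^2)/1 = 71/1 = 71: (m_13, d_13) = (m_1, d_1) = (54, 71), so from here the quotients repeat a_1, ..., a_12; the period length is 12.
Hence the expansion of sqrt(2987) is a_0 = 54 followed by the repeating block 1, 1, 1, 7, 1, 2, 1, 7, 1, 1, 1, 108 (period 12).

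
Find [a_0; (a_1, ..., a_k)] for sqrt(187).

Write x_i = (sqrt(187) + m_i)/d_i with (m_0, d_0) = (0, 1). a_0 = floor(sqrt(187)) = 13, since 13^2 = 169 <= 187 < 196 = 14^2.
Iterate m_{i+1} = d_i*a_i - m_i, d_{i+1} = (187 - m_{i+1}^2)/d_i, a_{i+1} = floor((a_0 + m_{i+1})/d_{i+1}):
  m_1 = 1*13 - 0 = 13, d_1 = (187 - 13^2)/1 = 18/1 = 18, a_1 = floor((13 + 13)/18) = 1.
  m_2 = 18*1 - 13 = 5, d_2 = (187 - 5^2)/18 = 162/18 = 9, a_2 = floor((13 + 5)/9) = 2.
  m_3 = 9*2 - 5 = 13, d_3 = (187 - 13^2)/9 = 18/9 = 2, a_3 = floor((13 + 13)/2) = 13.
  m_4 = 2*13 - 13 = 13, d_4 = (187 - 13^2)/2 = 18/2 = 9, a_4 = floor((13 + 13)/9) = 2.
  m_5 = 9*2 - 13 = 5, d_5 = (187 - 5^2)/9 = 162/9 = 18, a_5 = floor((13 + 5)/18) = 1.
  m_6 = 18*1 - 5 = 13, d_6 = (187 - 13^2)/18 = 18/18 = 1, a_6 = floor((13 + 13)/1) = 26.
  m_7 = 1*26 - 13 = 13, d_7 = (187 - 13^2)/1 = 18/1 = 18: (m_7, d_7) = (m_1, d_1) = (13, 18), so from here the quotients repeat a_1, ..., a_6; the period length is 6.
Hence the expansion of sqrt(187) is a_0 = 13 followed by the repeating block 1, 2, 13, 2, 1, 26 (period 6).

[13; (1, 2, 13, 2, 1, 26)]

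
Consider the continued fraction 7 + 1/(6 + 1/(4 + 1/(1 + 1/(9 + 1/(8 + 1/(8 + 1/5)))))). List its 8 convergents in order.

7/1, 43/6, 179/25, 222/31, 2177/304, 17638/2463, 143281/20008, 734043/102503

Using the convergent recurrence p_i = a_i*p_{i-1} + p_{i-2}, q_i = a_i*q_{i-1} + q_{i-2} with p_{-2}=0, p_{-1}=1, q_{-2}=1, q_{-1}=0:
  i=0: a_0=7, p_0 = 7*1 + 0 = 7, q_0 = 7*0 + 1 = 1.
  i=1: a_1=6, p_1 = 6*7 + 1 = 43, q_1 = 6*1 + 0 = 6.
  i=2: a_2=4, p_2 = 4*43 + 7 = 179, q_2 = 4*6 + 1 = 25.
  i=3: a_3=1, p_3 = 1*179 + 43 = 222, q_3 = 1*25 + 6 = 31.
  i=4: a_4=9, p_4 = 9*222 + 179 = 2177, q_4 = 9*31 + 25 = 304.
  i=5: a_5=8, p_5 = 8*2177 + 222 = 17638, q_5 = 8*304 + 31 = 2463.
  i=6: a_6=8, p_6 = 8*17638 + 2177 = 143281, q_6 = 8*2463 + 304 = 20008.
  i=7: a_7=5, p_7 = 5*143281 + 17638 = 734043, q_7 = 5*20008 + 2463 = 102503.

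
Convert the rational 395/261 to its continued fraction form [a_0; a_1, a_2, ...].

[1; 1, 1, 18, 7]

Run the Euclidean algorithm on 395 and 261; the successive quotients are the partial quotients a_0, a_1, ... (each step inverts the fractional part left over by the previous one):
  395 = 1*261 + 134, so a_0 = 1.
  261 = 1*134 + 127, so a_1 = 1.
  134 = 1*127 + 7, so a_2 = 1.
  127 = 18*7 + 1, so a_3 = 18.
  7 = 7*1 + 0, so a_4 = 7.
The remainder reaches 0 after 5 divisions, so the expansion has 5 partial quotients, read off in order.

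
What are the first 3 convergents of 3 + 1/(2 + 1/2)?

Using the convergent recurrence p_i = a_i*p_{i-1} + p_{i-2}, q_i = a_i*q_{i-1} + q_{i-2} with p_{-2}=0, p_{-1}=1, q_{-2}=1, q_{-1}=0:
  i=0: a_0=3, p_0 = 3*1 + 0 = 3, q_0 = 3*0 + 1 = 1.
  i=1: a_1=2, p_1 = 2*3 + 1 = 7, q_1 = 2*1 + 0 = 2.
  i=2: a_2=2, p_2 = 2*7 + 3 = 17, q_2 = 2*2 + 1 = 5.

3/1, 7/2, 17/5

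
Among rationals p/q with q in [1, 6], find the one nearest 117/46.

5/2

Expand x = 117/46 as a continued fraction with the Euclidean algorithm:
  117 = 2*46 + 25, so a_0 = 2.
  46 = 1*25 + 21, so a_1 = 1.
  25 = 1*21 + 4, so a_2 = 1.
  21 = 5*4 + 1, so a_3 = 5.
  4 = 4*1 + 0, so a_4 = 4.
so x = [2; 1, 1, 5, 4].
Convergents (p_i = a_i*p_{i-1} + p_{i-2}, q_i = a_i*q_{i-1} + q_{i-2} with p_{-2}=0, p_{-1}=1, q_{-2}=1, q_{-1}=0), until the denominator exceeds 6:
  i=0: a_0=2, p_0 = 2*1 + 0 = 2, q_0 = 2*0 + 1 = 1.
  i=1: a_1=1, p_1 = 1*2 + 1 = 3, q_1 = 1*1 + 0 = 1.
  i=2: a_2=1, p_2 = 1*3 + 2 = 5, q_2 = 1*1 + 1 = 2.
  i=3: a_3=5, p_3 = 5*5 + 3 = 28, q_3 = 5*2 + 1 = 11.
q_3 = 11 > 6, so the last convergent with denominator <= 6 is p_2/q_2 = 5/2.
The closest fraction with denominator <= 6 is either p_2/q_2 or the intermediate fraction (k*p_2 + p_1)/(k*q_2 + q_1) with the largest k >= 1 whose denominator stays <= 6; these approach x as k grows, and every other convergent or intermediate fraction in range is farther away.
Largest k: floor((6 - q_1)/q_2) = floor((6 - 1)/2) = 2.
That gives (2*5 + 3)/(2*2 + 1) = 13/5.
Compare the errors: |x - 5/2| = |117*2 - 5*46|/(46*2) = 4/92, and |x - 13/5| = |117*5 - 13*46|/(46*5) = 13/230.
Cross-multiplying, 4*230 = 920 < 1196 = 13*92, so 4/92 is smaller: the convergent 5/2 is closer to x than 13/5.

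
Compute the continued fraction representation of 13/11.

[1; 5, 2]

Run the Euclidean algorithm on 13 and 11; the successive quotients are the partial quotients a_0, a_1, ... (each step inverts the fractional part left over by the previous one):
  13 = 1*11 + 2, so a_0 = 1.
  11 = 5*2 + 1, so a_1 = 5.
  2 = 2*1 + 0, so a_2 = 2.
The remainder reaches 0 after 3 divisions, so the expansion has 3 partial quotients, read off in order.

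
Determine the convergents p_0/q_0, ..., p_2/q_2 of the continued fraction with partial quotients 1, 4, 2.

1/1, 5/4, 11/9

Using the convergent recurrence p_i = a_i*p_{i-1} + p_{i-2}, q_i = a_i*q_{i-1} + q_{i-2} with p_{-2}=0, p_{-1}=1, q_{-2}=1, q_{-1}=0:
  i=0: a_0=1, p_0 = 1*1 + 0 = 1, q_0 = 1*0 + 1 = 1.
  i=1: a_1=4, p_1 = 4*1 + 1 = 5, q_1 = 4*1 + 0 = 4.
  i=2: a_2=2, p_2 = 2*5 + 1 = 11, q_2 = 2*4 + 1 = 9.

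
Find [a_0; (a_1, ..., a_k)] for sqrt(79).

[8; (1, 7, 1, 16)]

Write x_i = (sqrt(79) + m_i)/d_i with (m_0, d_0) = (0, 1). a_0 = floor(sqrt(79)) = 8, since 8^2 = 64 <= 79 < 81 = 9^2.
Iterate m_{i+1} = d_i*a_i - m_i, d_{i+1} = (79 - m_{i+1}^2)/d_i, a_{i+1} = floor((a_0 + m_{i+1})/d_{i+1}):
  m_1 = 1*8 - 0 = 8, d_1 = (79 - 8^2)/1 = 15/1 = 15, a_1 = floor((8 + 8)/15) = 1.
  m_2 = 15*1 - 8 = 7, d_2 = (79 - 7^2)/15 = 30/15 = 2, a_2 = floor((8 + 7)/2) = 7.
  m_3 = 2*7 - 7 = 7, d_3 = (79 - 7^2)/2 = 30/2 = 15, a_3 = floor((8 + 7)/15) = 1.
  m_4 = 15*1 - 7 = 8, d_4 = (79 - 8^2)/15 = 15/15 = 1, a_4 = floor((8 + 8)/1) = 16.
  m_5 = 1*16 - 8 = 8, d_5 = (79 - 8^2)/1 = 15/1 = 15: (m_5, d_5) = (m_1, d_1) = (8, 15), so from here the quotients repeat a_1, ..., a_4; the period length is 4.
Hence the expansion of sqrt(79) is a_0 = 8 followed by the repeating block 1, 7, 1, 16 (period 4).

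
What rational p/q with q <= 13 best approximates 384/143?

35/13

Expand x = 384/143 as a continued fraction with the Euclidean algorithm:
  384 = 2*143 + 98, so a_0 = 2.
  143 = 1*98 + 45, so a_1 = 1.
  98 = 2*45 + 8, so a_2 = 2.
  45 = 5*8 + 5, so a_3 = 5.
  8 = 1*5 + 3, so a_4 = 1.
  5 = 1*3 + 2, so a_5 = 1.
  3 = 1*2 + 1, so a_6 = 1.
  2 = 2*1 + 0, so a_7 = 2.
so x = [2; 1, 2, 5, 1, 1, 1, 2].
Convergents (p_i = a_i*p_{i-1} + p_{i-2}, q_i = a_i*q_{i-1} + q_{i-2} with p_{-2}=0, p_{-1}=1, q_{-2}=1, q_{-1}=0), until the denominator exceeds 13:
  i=0: a_0=2, p_0 = 2*1 + 0 = 2, q_0 = 2*0 + 1 = 1.
  i=1: a_1=1, p_1 = 1*2 + 1 = 3, q_1 = 1*1 + 0 = 1.
  i=2: a_2=2, p_2 = 2*3 + 2 = 8, q_2 = 2*1 + 1 = 3.
  i=3: a_3=5, p_3 = 5*8 + 3 = 43, q_3 = 5*3 + 1 = 16.
q_3 = 16 > 13, so the last convergent with denominator <= 13 is p_2/q_2 = 8/3.
The closest fraction with denominator <= 13 is either p_2/q_2 or the intermediate fraction (k*p_2 + p_1)/(k*q_2 + q_1) with the largest k >= 1 whose denominator stays <= 13; these approach x as k grows, and every other convergent or intermediate fraction in range is farther away.
Largest k: floor((13 - q_1)/q_2) = floor((13 - 1)/3) = 4.
That gives (4*8 + 3)/(4*3 + 1) = 35/13.
Compare the errors: |x - 8/3| = |384*3 - 8*143|/(143*3) = 8/429, and |x - 35/13| = |384*13 - 35*143|/(143*13) = 13/1859.
Cross-multiplying, 13*429 = 5577 < 14872 = 8*1859, so 13/1859 is smaller: the intermediate fraction 35/13 is closer to x than 8/3.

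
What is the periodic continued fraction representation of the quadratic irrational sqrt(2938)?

Write x_i = (sqrt(2938) + m_i)/d_i with (m_0, d_0) = (0, 1). a_0 = floor(sqrt(2938)) = 54, since 54^2 = 2916 <= 2938 < 3025 = 55^2.
Iterate m_{i+1} = d_i*a_i - m_i, d_{i+1} = (2938 - m_{i+1}^2)/d_i, a_{i+1} = floor((a_0 + m_{i+1})/d_{i+1}):
  m_1 = 1*54 - 0 = 54, d_1 = (2938 - 54^2)/1 = 22/1 = 22, a_1 = floor((54 + 54)/22) = 4.
  m_2 = 22*4 - 54 = 34, d_2 = (2938 - 34^2)/22 = 1782/22 = 81, a_2 = floor((54 + 34)/81) = 1.
  m_3 = 81*1 - 34 = 47, d_3 = (2938 - 47^2)/81 = 729/81 = 9, a_3 = floor((54 + 47)/9) = 11.
  m_4 = 9*11 - 47 = 52, d_4 = (2938 - 52^2)/9 = 234/9 = 26, a_4 = floor((54 + 52)/26) = 4.
  m_5 = 26*4 - 52 = 52, d_5 = (2938 - 52^2)/26 = 234/26 = 9, a_5 = floor((54 + 52)/9) = 11.
  m_6 = 9*11 - 52 = 47, d_6 = (2938 - 47^2)/9 = 729/9 = 81, a_6 = floor((54 + 47)/81) = 1.
  m_7 = 81*1 - 47 = 34, d_7 = (2938 - 34^2)/81 = 1782/81 = 22, a_7 = floor((54 + 34)/22) = 4.
  m_8 = 22*4 - 34 = 54, d_8 = (2938 - 54^2)/22 = 22/22 = 1, a_8 = floor((54 + 54)/1) = 108.
  m_9 = 1*108 - 54 = 54, d_9 = (2938 - 54^2)/1 = 22/1 = 22: (m_9, d_9) = (m_1, d_1) = (54, 22), so from here the quotients repeat a_1, ..., a_8; the period length is 8.
Hence the expansion of sqrt(2938) is a_0 = 54 followed by the repeating block 4, 1, 11, 4, 11, 1, 4, 108 (period 8).

[54; (4, 1, 11, 4, 11, 1, 4, 108)]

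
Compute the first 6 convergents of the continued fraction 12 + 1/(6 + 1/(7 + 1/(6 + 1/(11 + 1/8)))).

Using the convergent recurrence p_i = a_i*p_{i-1} + p_{i-2}, q_i = a_i*q_{i-1} + q_{i-2} with p_{-2}=0, p_{-1}=1, q_{-2}=1, q_{-1}=0:
  i=0: a_0=12, p_0 = 12*1 + 0 = 12, q_0 = 12*0 + 1 = 1.
  i=1: a_1=6, p_1 = 6*12 + 1 = 73, q_1 = 6*1 + 0 = 6.
  i=2: a_2=7, p_2 = 7*73 + 12 = 523, q_2 = 7*6 + 1 = 43.
  i=3: a_3=6, p_3 = 6*523 + 73 = 3211, q_3 = 6*43 + 6 = 264.
  i=4: a_4=11, p_4 = 11*3211 + 523 = 35844, q_4 = 11*264 + 43 = 2947.
  i=5: a_5=8, p_5 = 8*35844 + 3211 = 289963, q_5 = 8*2947 + 264 = 23840.

12/1, 73/6, 523/43, 3211/264, 35844/2947, 289963/23840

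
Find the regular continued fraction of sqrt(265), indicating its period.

Write x_i = (sqrt(265) + m_i)/d_i with (m_0, d_0) = (0, 1). a_0 = floor(sqrt(265)) = 16, since 16^2 = 256 <= 265 < 289 = 17^2.
Iterate m_{i+1} = d_i*a_i - m_i, d_{i+1} = (265 - m_{i+1}^2)/d_i, a_{i+1} = floor((a_0 + m_{i+1})/d_{i+1}):
  m_1 = 1*16 - 0 = 16, d_1 = (265 - 16^2)/1 = 9/1 = 9, a_1 = floor((16 + 16)/9) = 3.
  m_2 = 9*3 - 16 = 11, d_2 = (265 - 11^2)/9 = 144/9 = 16, a_2 = floor((16 + 11)/16) = 1.
  m_3 = 16*1 - 11 = 5, d_3 = (265 - 5^2)/16 = 240/16 = 15, a_3 = floor((16 + 5)/15) = 1.
  m_4 = 15*1 - 5 = 10, d_4 = (265 - 10^2)/15 = 165/15 = 11, a_4 = floor((16 + 10)/11) = 2.
  m_5 = 11*2 - 10 = 12, d_5 = (265 - 12^2)/11 = 121/11 = 11, a_5 = floor((16 + 12)/11) = 2.
  m_6 = 11*2 - 12 = 10, d_6 = (265 - 10^2)/11 = 165/11 = 15, a_6 = floor((16 + 10)/15) = 1.
  m_7 = 15*1 - 10 = 5, d_7 = (265 - 5^2)/15 = 240/15 = 16, a_7 = floor((16 + 5)/16) = 1.
  m_8 = 16*1 - 5 = 11, d_8 = (265 - 11^2)/16 = 144/16 = 9, a_8 = floor((16 + 11)/9) = 3.
  m_9 = 9*3 - 11 = 16, d_9 = (265 - 16^2)/9 = 9/9 = 1, a_9 = floor((16 + 16)/1) = 32.
  m_10 = 1*32 - 16 = 16, d_10 = (265 - 16^2)/1 = 9/1 = 9: (m_10, d_10) = (m_1, d_1) = (16, 9), so from here the quotients repeat a_1, ..., a_9; the period length is 9.
Hence the expansion of sqrt(265) is a_0 = 16 followed by the repeating block 3, 1, 1, 2, 2, 1, 1, 3, 32 (period 9).

[16; (3, 1, 1, 2, 2, 1, 1, 3, 32)]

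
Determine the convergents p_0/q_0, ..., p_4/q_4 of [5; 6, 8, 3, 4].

Using the convergent recurrence p_i = a_i*p_{i-1} + p_{i-2}, q_i = a_i*q_{i-1} + q_{i-2} with p_{-2}=0, p_{-1}=1, q_{-2}=1, q_{-1}=0:
  i=0: a_0=5, p_0 = 5*1 + 0 = 5, q_0 = 5*0 + 1 = 1.
  i=1: a_1=6, p_1 = 6*5 + 1 = 31, q_1 = 6*1 + 0 = 6.
  i=2: a_2=8, p_2 = 8*31 + 5 = 253, q_2 = 8*6 + 1 = 49.
  i=3: a_3=3, p_3 = 3*253 + 31 = 790, q_3 = 3*49 + 6 = 153.
  i=4: a_4=4, p_4 = 4*790 + 253 = 3413, q_4 = 4*153 + 49 = 661.

5/1, 31/6, 253/49, 790/153, 3413/661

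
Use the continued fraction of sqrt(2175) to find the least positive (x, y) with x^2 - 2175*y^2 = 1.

(x, y) = (87724, 1881)

First expand sqrt(2175) as a continued fraction. With x_i = (sqrt(2175) + m_i)/d_i and (m_0, d_0) = (0, 1): a_0 = floor(sqrt(2175)) = 46, since 46^2 = 2116 <= 2175 < 2209 = 47^2.
Iterate m_{i+1} = d_i*a_i - m_i, d_{i+1} = (2175 - m_{i+1}^2)/d_i, a_{i+1} = floor((a_0 + m_{i+1})/d_{i+1}):
  m_1 = 1*46 - 0 = 46, d_1 = (2175 - 46^2)/1 = 59/1 = 59, a_1 = floor((46 + 46)/59) = 1.
  m_2 = 59*1 - 46 = 13, d_2 = (2175 - 13^2)/59 = 2006/59 = 34, a_2 = floor((46 + 13)/34) = 1.
  m_3 = 34*1 - 13 = 21, d_3 = (2175 - 21^2)/34 = 1734/34 = 51, a_3 = floor((46 + 21)/51) = 1.
  m_4 = 51*1 - 21 = 30, d_4 = (2175 - 30^2)/51 = 1275/51 = 25, a_4 = floor((46 + 30)/25) = 3.
  m_5 = 25*3 - 30 = 45, d_5 = (2175 - 45^2)/25 = 150/25 = 6, a_5 = floor((46 + 45)/6) = 15.
  m_6 = 6*15 - 45 = 45, d_6 = (2175 - 45^2)/6 = 150/6 = 25, a_6 = floor((46 + 45)/25) = 3.
  m_7 = 25*3 - 45 = 30, d_7 = (2175 - 30^2)/25 = 1275/25 = 51, a_7 = floor((46 + 30)/51) = 1.
  m_8 = 51*1 - 30 = 21, d_8 = (2175 - 21^2)/51 = 1734/51 = 34, a_8 = floor((46 + 21)/34) = 1.
  m_9 = 34*1 - 21 = 13, d_9 = (2175 - 13^2)/34 = 2006/34 = 59, a_9 = floor((46 + 13)/59) = 1.
  m_10 = 59*1 - 13 = 46, d_10 = (2175 - 46^2)/59 = 59/59 = 1, a_10 = floor((46 + 46)/1) = 92.
  m_11 = 1*92 - 46 = 46, d_11 = (2175 - 46^2)/1 = 59/1 = 59: (m_11, d_11) = (m_1, d_1) = (46, 59), so from here the quotients repeat a_1, ..., a_10; the period length is 10.
So sqrt(2175) = [46; (1, 1, 1, 3, 15, 3, 1, 1, 1, 92)] with period length k = 10.
k is even, so the fundamental solution of x^2 - 2175y^2 = 1 is (p_{k-1}, q_{k-1}) = (p_9, q_9); compute convergents through index 9.
Convergents (p_i = a_i*p_{i-1} + p_{i-2}, q_i = a_i*q_{i-1} + q_{i-2} with p_{-2}=0, p_{-1}=1, q_{-2}=1, q_{-1}=0):
  i=0: a_0=46, p_0 = 46*1 + 0 = 46, q_0 = 46*0 + 1 = 1.
  i=1: a_1=1, p_1 = 1*46 + 1 = 47, q_1 = 1*1 + 0 = 1.
  i=2: a_2=1, p_2 = 1*47 + 46 = 93, q_2 = 1*1 + 1 = 2.
  i=3: a_3=1, p_3 = 1*93 + 47 = 140, q_3 = 1*2 + 1 = 3.
  i=4: a_4=3, p_4 = 3*140 + 93 = 513, q_4 = 3*3 + 2 = 11.
  i=5: a_5=15, p_5 = 15*513 + 140 = 7835, q_5 = 15*11 + 3 = 168.
  i=6: a_6=3, p_6 = 3*7835 + 513 = 24018, q_6 = 3*168 + 11 = 515.
  i=7: a_7=1, p_7 = 1*24018 + 7835 = 31853, q_7 = 1*515 + 168 = 683.
  i=8: a_8=1, p_8 = 1*31853 + 24018 = 55871, q_8 = 1*683 + 515 = 1198.
  i=9: a_9=1, p_9 = 1*55871 + 31853 = 87724, q_9 = 1*1198 + 683 = 1881.
Check: 87724^2 - 2175*1881^2 = 7695500176 - 7695500175 = 1, so (x, y) = (87724, 1881) solves the equation, and by the theorem it is the least positive solution.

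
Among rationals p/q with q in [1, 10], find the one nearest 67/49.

11/8

Expand x = 67/49 as a continued fraction with the Euclidean algorithm:
  67 = 1*49 + 18, so a_0 = 1.
  49 = 2*18 + 13, so a_1 = 2.
  18 = 1*13 + 5, so a_2 = 1.
  13 = 2*5 + 3, so a_3 = 2.
  5 = 1*3 + 2, so a_4 = 1.
  3 = 1*2 + 1, so a_5 = 1.
  2 = 2*1 + 0, so a_6 = 2.
so x = [1; 2, 1, 2, 1, 1, 2].
Convergents (p_i = a_i*p_{i-1} + p_{i-2}, q_i = a_i*q_{i-1} + q_{i-2} with p_{-2}=0, p_{-1}=1, q_{-2}=1, q_{-1}=0), until the denominator exceeds 10:
  i=0: a_0=1, p_0 = 1*1 + 0 = 1, q_0 = 1*0 + 1 = 1.
  i=1: a_1=2, p_1 = 2*1 + 1 = 3, q_1 = 2*1 + 0 = 2.
  i=2: a_2=1, p_2 = 1*3 + 1 = 4, q_2 = 1*2 + 1 = 3.
  i=3: a_3=2, p_3 = 2*4 + 3 = 11, q_3 = 2*3 + 2 = 8.
  i=4: a_4=1, p_4 = 1*11 + 4 = 15, q_4 = 1*8 + 3 = 11.
q_4 = 11 > 10, so the last convergent with denominator <= 10 is p_3/q_3 = 11/8.
The closest fraction with denominator <= 10 is either p_3/q_3 or the intermediate fraction (k*p_3 + p_2)/(k*q_3 + q_2) with the largest k >= 1 whose denominator stays <= 10; these approach x as k grows, and every other convergent or intermediate fraction in range is farther away.
Largest k: floor((10 - q_2)/q_3) = floor((10 - 3)/8) = 0.
Since k = 0, no intermediate fraction beyond p_3/q_3 has denominator <= 10, so the convergent 11/8 is the closest (its error is |67*8 - 11*49|/(49*8) = 3/392).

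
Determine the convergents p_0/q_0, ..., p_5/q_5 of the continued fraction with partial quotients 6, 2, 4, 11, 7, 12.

6/1, 13/2, 58/9, 651/101, 4615/716, 56031/8693

Using the convergent recurrence p_i = a_i*p_{i-1} + p_{i-2}, q_i = a_i*q_{i-1} + q_{i-2} with p_{-2}=0, p_{-1}=1, q_{-2}=1, q_{-1}=0:
  i=0: a_0=6, p_0 = 6*1 + 0 = 6, q_0 = 6*0 + 1 = 1.
  i=1: a_1=2, p_1 = 2*6 + 1 = 13, q_1 = 2*1 + 0 = 2.
  i=2: a_2=4, p_2 = 4*13 + 6 = 58, q_2 = 4*2 + 1 = 9.
  i=3: a_3=11, p_3 = 11*58 + 13 = 651, q_3 = 11*9 + 2 = 101.
  i=4: a_4=7, p_4 = 7*651 + 58 = 4615, q_4 = 7*101 + 9 = 716.
  i=5: a_5=12, p_5 = 12*4615 + 651 = 56031, q_5 = 12*716 + 101 = 8693.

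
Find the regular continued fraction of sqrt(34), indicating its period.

[5; (1, 4, 1, 10)]

Write x_i = (sqrt(34) + m_i)/d_i with (m_0, d_0) = (0, 1). a_0 = floor(sqrt(34)) = 5, since 5^2 = 25 <= 34 < 36 = 6^2.
Iterate m_{i+1} = d_i*a_i - m_i, d_{i+1} = (34 - m_{i+1}^2)/d_i, a_{i+1} = floor((a_0 + m_{i+1})/d_{i+1}):
  m_1 = 1*5 - 0 = 5, d_1 = (34 - 5^2)/1 = 9/1 = 9, a_1 = floor((5 + 5)/9) = 1.
  m_2 = 9*1 - 5 = 4, d_2 = (34 - 4^2)/9 = 18/9 = 2, a_2 = floor((5 + 4)/2) = 4.
  m_3 = 2*4 - 4 = 4, d_3 = (34 - 4^2)/2 = 18/2 = 9, a_3 = floor((5 + 4)/9) = 1.
  m_4 = 9*1 - 4 = 5, d_4 = (34 - 5^2)/9 = 9/9 = 1, a_4 = floor((5 + 5)/1) = 10.
  m_5 = 1*10 - 5 = 5, d_5 = (34 - 5^2)/1 = 9/1 = 9: (m_5, d_5) = (m_1, d_1) = (5, 9), so from here the quotients repeat a_1, ..., a_4; the period length is 4.
Hence the expansion of sqrt(34) is a_0 = 5 followed by the repeating block 1, 4, 1, 10 (period 4).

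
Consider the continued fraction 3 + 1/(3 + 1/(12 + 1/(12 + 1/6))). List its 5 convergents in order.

3/1, 10/3, 123/37, 1486/447, 9039/2719

Using the convergent recurrence p_i = a_i*p_{i-1} + p_{i-2}, q_i = a_i*q_{i-1} + q_{i-2} with p_{-2}=0, p_{-1}=1, q_{-2}=1, q_{-1}=0:
  i=0: a_0=3, p_0 = 3*1 + 0 = 3, q_0 = 3*0 + 1 = 1.
  i=1: a_1=3, p_1 = 3*3 + 1 = 10, q_1 = 3*1 + 0 = 3.
  i=2: a_2=12, p_2 = 12*10 + 3 = 123, q_2 = 12*3 + 1 = 37.
  i=3: a_3=12, p_3 = 12*123 + 10 = 1486, q_3 = 12*37 + 3 = 447.
  i=4: a_4=6, p_4 = 6*1486 + 123 = 9039, q_4 = 6*447 + 37 = 2719.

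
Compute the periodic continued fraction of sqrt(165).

Write x_i = (sqrt(165) + m_i)/d_i with (m_0, d_0) = (0, 1). a_0 = floor(sqrt(165)) = 12, since 12^2 = 144 <= 165 < 169 = 13^2.
Iterate m_{i+1} = d_i*a_i - m_i, d_{i+1} = (165 - m_{i+1}^2)/d_i, a_{i+1} = floor((a_0 + m_{i+1})/d_{i+1}):
  m_1 = 1*12 - 0 = 12, d_1 = (165 - 12^2)/1 = 21/1 = 21, a_1 = floor((12 + 12)/21) = 1.
  m_2 = 21*1 - 12 = 9, d_2 = (165 - 9^2)/21 = 84/21 = 4, a_2 = floor((12 + 9)/4) = 5.
  m_3 = 4*5 - 9 = 11, d_3 = (165 - 11^2)/4 = 44/4 = 11, a_3 = floor((12 + 11)/11) = 2.
  m_4 = 11*2 - 11 = 11, d_4 = (165 - 11^2)/11 = 44/11 = 4, a_4 = floor((12 + 11)/4) = 5.
  m_5 = 4*5 - 11 = 9, d_5 = (165 - 9^2)/4 = 84/4 = 21, a_5 = floor((12 + 9)/21) = 1.
  m_6 = 21*1 - 9 = 12, d_6 = (165 - 12^2)/21 = 21/21 = 1, a_6 = floor((12 + 12)/1) = 24.
  m_7 = 1*24 - 12 = 12, d_7 = (165 - 12^2)/1 = 21/1 = 21: (m_7, d_7) = (m_1, d_1) = (12, 21), so from here the quotients repeat a_1, ..., a_6; the period length is 6.
Hence the expansion of sqrt(165) is a_0 = 12 followed by the repeating block 1, 5, 2, 5, 1, 24 (period 6).

[12; (1, 5, 2, 5, 1, 24)]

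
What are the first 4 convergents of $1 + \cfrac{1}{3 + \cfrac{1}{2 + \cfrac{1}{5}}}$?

Using the convergent recurrence p_i = a_i*p_{i-1} + p_{i-2}, q_i = a_i*q_{i-1} + q_{i-2} with p_{-2}=0, p_{-1}=1, q_{-2}=1, q_{-1}=0:
  i=0: a_0=1, p_0 = 1*1 + 0 = 1, q_0 = 1*0 + 1 = 1.
  i=1: a_1=3, p_1 = 3*1 + 1 = 4, q_1 = 3*1 + 0 = 3.
  i=2: a_2=2, p_2 = 2*4 + 1 = 9, q_2 = 2*3 + 1 = 7.
  i=3: a_3=5, p_3 = 5*9 + 4 = 49, q_3 = 5*7 + 3 = 38.

1/1, 4/3, 9/7, 49/38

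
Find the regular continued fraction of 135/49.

Run the Euclidean algorithm on 135 and 49; the successive quotients are the partial quotients a_0, a_1, ... (each step inverts the fractional part left over by the previous one):
  135 = 2*49 + 37, so a_0 = 2.
  49 = 1*37 + 12, so a_1 = 1.
  37 = 3*12 + 1, so a_2 = 3.
  12 = 12*1 + 0, so a_3 = 12.
The remainder reaches 0 after 4 divisions, so the expansion has 4 partial quotients, read off in order.

[2; 1, 3, 12]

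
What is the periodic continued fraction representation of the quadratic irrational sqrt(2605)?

Write x_i = (sqrt(2605) + m_i)/d_i with (m_0, d_0) = (0, 1). a_0 = floor(sqrt(2605)) = 51, since 51^2 = 2601 <= 2605 < 2704 = 52^2.
Iterate m_{i+1} = d_i*a_i - m_i, d_{i+1} = (2605 - m_{i+1}^2)/d_i, a_{i+1} = floor((a_0 + m_{i+1})/d_{i+1}):
  m_1 = 1*51 - 0 = 51, d_1 = (2605 - 51^2)/1 = 4/1 = 4, a_1 = floor((51 + 51)/4) = 25.
  m_2 = 4*25 - 51 = 49, d_2 = (2605 - 49^2)/4 = 204/4 = 51, a_2 = floor((51 + 49)/51) = 1.
  m_3 = 51*1 - 49 = 2, d_3 = (2605 - 2^2)/51 = 2601/51 = 51, a_3 = floor((51 + 2)/51) = 1.
  m_4 = 51*1 - 2 = 49, d_4 = (2605 - 49^2)/51 = 204/51 = 4, a_4 = floor((51 + 49)/4) = 25.
  m_5 = 4*25 - 49 = 51, d_5 = (2605 - 51^2)/4 = 4/4 = 1, a_5 = floor((51 + 51)/1) = 102.
  m_6 = 1*102 - 51 = 51, d_6 = (2605 - 51^2)/1 = 4/1 = 4: (m_6, d_6) = (m_1, d_1) = (51, 4), so from here the quotients repeat a_1, ..., a_5; the period length is 5.
Hence the expansion of sqrt(2605) is a_0 = 51 followed by the repeating block 25, 1, 1, 25, 102 (period 5).

[51; (25, 1, 1, 25, 102)]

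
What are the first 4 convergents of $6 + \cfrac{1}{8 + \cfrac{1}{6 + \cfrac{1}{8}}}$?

Using the convergent recurrence p_i = a_i*p_{i-1} + p_{i-2}, q_i = a_i*q_{i-1} + q_{i-2} with p_{-2}=0, p_{-1}=1, q_{-2}=1, q_{-1}=0:
  i=0: a_0=6, p_0 = 6*1 + 0 = 6, q_0 = 6*0 + 1 = 1.
  i=1: a_1=8, p_1 = 8*6 + 1 = 49, q_1 = 8*1 + 0 = 8.
  i=2: a_2=6, p_2 = 6*49 + 6 = 300, q_2 = 6*8 + 1 = 49.
  i=3: a_3=8, p_3 = 8*300 + 49 = 2449, q_3 = 8*49 + 8 = 400.

6/1, 49/8, 300/49, 2449/400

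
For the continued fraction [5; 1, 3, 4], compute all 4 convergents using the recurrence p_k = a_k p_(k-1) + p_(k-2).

5/1, 6/1, 23/4, 98/17

Using the convergent recurrence p_i = a_i*p_{i-1} + p_{i-2}, q_i = a_i*q_{i-1} + q_{i-2} with p_{-2}=0, p_{-1}=1, q_{-2}=1, q_{-1}=0:
  i=0: a_0=5, p_0 = 5*1 + 0 = 5, q_0 = 5*0 + 1 = 1.
  i=1: a_1=1, p_1 = 1*5 + 1 = 6, q_1 = 1*1 + 0 = 1.
  i=2: a_2=3, p_2 = 3*6 + 5 = 23, q_2 = 3*1 + 1 = 4.
  i=3: a_3=4, p_3 = 4*23 + 6 = 98, q_3 = 4*4 + 1 = 17.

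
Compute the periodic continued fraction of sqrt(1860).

[43; (7, 1, 4, 1, 7, 86)]

Write x_i = (sqrt(1860) + m_i)/d_i with (m_0, d_0) = (0, 1). a_0 = floor(sqrt(1860)) = 43, since 43^2 = 1849 <= 1860 < 1936 = 44^2.
Iterate m_{i+1} = d_i*a_i - m_i, d_{i+1} = (1860 - m_{i+1}^2)/d_i, a_{i+1} = floor((a_0 + m_{i+1})/d_{i+1}):
  m_1 = 1*43 - 0 = 43, d_1 = (1860 - 43^2)/1 = 11/1 = 11, a_1 = floor((43 + 43)/11) = 7.
  m_2 = 11*7 - 43 = 34, d_2 = (1860 - 34^2)/11 = 704/11 = 64, a_2 = floor((43 + 34)/64) = 1.
  m_3 = 64*1 - 34 = 30, d_3 = (1860 - 30^2)/64 = 960/64 = 15, a_3 = floor((43 + 30)/15) = 4.
  m_4 = 15*4 - 30 = 30, d_4 = (1860 - 30^2)/15 = 960/15 = 64, a_4 = floor((43 + 30)/64) = 1.
  m_5 = 64*1 - 30 = 34, d_5 = (1860 - 34^2)/64 = 704/64 = 11, a_5 = floor((43 + 34)/11) = 7.
  m_6 = 11*7 - 34 = 43, d_6 = (1860 - 43^2)/11 = 11/11 = 1, a_6 = floor((43 + 43)/1) = 86.
  m_7 = 1*86 - 43 = 43, d_7 = (1860 - 43^2)/1 = 11/1 = 11: (m_7, d_7) = (m_1, d_1) = (43, 11), so from here the quotients repeat a_1, ..., a_6; the period length is 6.
Hence the expansion of sqrt(1860) is a_0 = 43 followed by the repeating block 7, 1, 4, 1, 7, 86 (period 6).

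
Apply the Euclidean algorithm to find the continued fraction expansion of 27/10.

[2; 1, 2, 3]

Run the Euclidean algorithm on 27 and 10; the successive quotients are the partial quotients a_0, a_1, ... (each step inverts the fractional part left over by the previous one):
  27 = 2*10 + 7, so a_0 = 2.
  10 = 1*7 + 3, so a_1 = 1.
  7 = 2*3 + 1, so a_2 = 2.
  3 = 3*1 + 0, so a_3 = 3.
The remainder reaches 0 after 4 divisions, so the expansion has 4 partial quotients, read off in order.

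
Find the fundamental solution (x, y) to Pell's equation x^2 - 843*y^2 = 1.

(x, y) = (842, 29)

First expand sqrt(843) as a continued fraction. With x_i = (sqrt(843) + m_i)/d_i and (m_0, d_0) = (0, 1): a_0 = floor(sqrt(843)) = 29, since 29^2 = 841 <= 843 < 900 = 30^2.
Iterate m_{i+1} = d_i*a_i - m_i, d_{i+1} = (843 - m_{i+1}^2)/d_i, a_{i+1} = floor((a_0 + m_{i+1})/d_{i+1}):
  m_1 = 1*29 - 0 = 29, d_1 = (843 - 29^2)/1 = 2/1 = 2, a_1 = floor((29 + 29)/2) = 29.
  m_2 = 2*29 - 29 = 29, d_2 = (843 - 29^2)/2 = 2/2 = 1, a_2 = floor((29 + 29)/1) = 58.
  m_3 = 1*58 - 29 = 29, d_3 = (843 - 29^2)/1 = 2/1 = 2: (m_3, d_3) = (m_1, d_1) = (29, 2), so from here the quotients repeat a_1, a_2; the period length is 2.
So sqrt(843) = [29; (29, 58)] with period length k = 2.
k is even, so the fundamental solution of x^2 - 843y^2 = 1 is (p_{k-1}, q_{k-1}) = (p_1, q_1); compute convergents through index 1.
Convergents (p_i = a_i*p_{i-1} + p_{i-2}, q_i = a_i*q_{i-1} + q_{i-2} with p_{-2}=0, p_{-1}=1, q_{-2}=1, q_{-1}=0):
  i=0: a_0=29, p_0 = 29*1 + 0 = 29, q_0 = 29*0 + 1 = 1.
  i=1: a_1=29, p_1 = 29*29 + 1 = 842, q_1 = 29*1 + 0 = 29.
Check: 842^2 - 843*29^2 = 708964 - 708963 = 1, so (x, y) = (842, 29) solves the equation, and by the theorem it is the least positive solution.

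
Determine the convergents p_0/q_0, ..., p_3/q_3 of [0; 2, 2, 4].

0/1, 1/2, 2/5, 9/22

Using the convergent recurrence p_i = a_i*p_{i-1} + p_{i-2}, q_i = a_i*q_{i-1} + q_{i-2} with p_{-2}=0, p_{-1}=1, q_{-2}=1, q_{-1}=0:
  i=0: a_0=0, p_0 = 0*1 + 0 = 0, q_0 = 0*0 + 1 = 1.
  i=1: a_1=2, p_1 = 2*0 + 1 = 1, q_1 = 2*1 + 0 = 2.
  i=2: a_2=2, p_2 = 2*1 + 0 = 2, q_2 = 2*2 + 1 = 5.
  i=3: a_3=4, p_3 = 4*2 + 1 = 9, q_3 = 4*5 + 2 = 22.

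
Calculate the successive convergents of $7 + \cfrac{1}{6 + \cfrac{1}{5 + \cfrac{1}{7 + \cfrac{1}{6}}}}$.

7/1, 43/6, 222/31, 1597/223, 9804/1369

Using the convergent recurrence p_i = a_i*p_{i-1} + p_{i-2}, q_i = a_i*q_{i-1} + q_{i-2} with p_{-2}=0, p_{-1}=1, q_{-2}=1, q_{-1}=0:
  i=0: a_0=7, p_0 = 7*1 + 0 = 7, q_0 = 7*0 + 1 = 1.
  i=1: a_1=6, p_1 = 6*7 + 1 = 43, q_1 = 6*1 + 0 = 6.
  i=2: a_2=5, p_2 = 5*43 + 7 = 222, q_2 = 5*6 + 1 = 31.
  i=3: a_3=7, p_3 = 7*222 + 43 = 1597, q_3 = 7*31 + 6 = 223.
  i=4: a_4=6, p_4 = 6*1597 + 222 = 9804, q_4 = 6*223 + 31 = 1369.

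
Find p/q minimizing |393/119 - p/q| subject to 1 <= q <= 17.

Expand x = 393/119 as a continued fraction with the Euclidean algorithm:
  393 = 3*119 + 36, so a_0 = 3.
  119 = 3*36 + 11, so a_1 = 3.
  36 = 3*11 + 3, so a_2 = 3.
  11 = 3*3 + 2, so a_3 = 3.
  3 = 1*2 + 1, so a_4 = 1.
  2 = 2*1 + 0, so a_5 = 2.
so x = [3; 3, 3, 3, 1, 2].
Convergents (p_i = a_i*p_{i-1} + p_{i-2}, q_i = a_i*q_{i-1} + q_{i-2} with p_{-2}=0, p_{-1}=1, q_{-2}=1, q_{-1}=0), until the denominator exceeds 17:
  i=0: a_0=3, p_0 = 3*1 + 0 = 3, q_0 = 3*0 + 1 = 1.
  i=1: a_1=3, p_1 = 3*3 + 1 = 10, q_1 = 3*1 + 0 = 3.
  i=2: a_2=3, p_2 = 3*10 + 3 = 33, q_2 = 3*3 + 1 = 10.
  i=3: a_3=3, p_3 = 3*33 + 10 = 109, q_3 = 3*10 + 3 = 33.
q_3 = 33 > 17, so the last convergent with denominator <= 17 is p_2/q_2 = 33/10.
The closest fraction with denominator <= 17 is either p_2/q_2 or the intermediate fraction (k*p_2 + p_1)/(k*q_2 + q_1) with the largest k >= 1 whose denominator stays <= 17; these approach x as k grows, and every other convergent or intermediate fraction in range is farther away.
Largest k: floor((17 - q_1)/q_2) = floor((17 - 3)/10) = 1.
That gives (1*33 + 10)/(1*10 + 3) = 43/13.
Compare the errors: |x - 33/10| = |393*10 - 33*119|/(119*10) = 3/1190, and |x - 43/13| = |393*13 - 43*119|/(119*13) = 8/1547.
Cross-multiplying, 3*1547 = 4641 < 9520 = 8*1190, so 3/1190 is smaller: the convergent 33/10 is closer to x than 43/13.

33/10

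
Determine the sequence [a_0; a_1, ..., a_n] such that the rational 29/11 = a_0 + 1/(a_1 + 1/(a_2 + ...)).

[2; 1, 1, 1, 3]

Run the Euclidean algorithm on 29 and 11; the successive quotients are the partial quotients a_0, a_1, ... (each step inverts the fractional part left over by the previous one):
  29 = 2*11 + 7, so a_0 = 2.
  11 = 1*7 + 4, so a_1 = 1.
  7 = 1*4 + 3, so a_2 = 1.
  4 = 1*3 + 1, so a_3 = 1.
  3 = 3*1 + 0, so a_4 = 3.
The remainder reaches 0 after 5 divisions, so the expansion has 5 partial quotients, read off in order.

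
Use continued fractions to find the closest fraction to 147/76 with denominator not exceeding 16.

Expand x = 147/76 as a continued fraction with the Euclidean algorithm:
  147 = 1*76 + 71, so a_0 = 1.
  76 = 1*71 + 5, so a_1 = 1.
  71 = 14*5 + 1, so a_2 = 14.
  5 = 5*1 + 0, so a_3 = 5.
so x = [1; 1, 14, 5].
Convergents (p_i = a_i*p_{i-1} + p_{i-2}, q_i = a_i*q_{i-1} + q_{i-2} with p_{-2}=0, p_{-1}=1, q_{-2}=1, q_{-1}=0), until the denominator exceeds 16:
  i=0: a_0=1, p_0 = 1*1 + 0 = 1, q_0 = 1*0 + 1 = 1.
  i=1: a_1=1, p_1 = 1*1 + 1 = 2, q_1 = 1*1 + 0 = 1.
  i=2: a_2=14, p_2 = 14*2 + 1 = 29, q_2 = 14*1 + 1 = 15.
  i=3: a_3=5, p_3 = 5*29 + 2 = 147, q_3 = 5*15 + 1 = 76.
q_3 = 76 > 16, so the last convergent with denominator <= 16 is p_2/q_2 = 29/15.
The closest fraction with denominator <= 16 is either p_2/q_2 or the intermediate fraction (k*p_2 + p_1)/(k*q_2 + q_1) with the largest k >= 1 whose denominator stays <= 16; these approach x as k grows, and every other convergent or intermediate fraction in range is farther away.
Largest k: floor((16 - q_1)/q_2) = floor((16 - 1)/15) = 1.
That gives (1*29 + 2)/(1*15 + 1) = 31/16.
Compare the errors: |x - 29/15| = |147*15 - 29*76|/(76*15) = 1/1140, and |x - 31/16| = |147*16 - 31*76|/(76*16) = 4/1216.
Cross-multiplying, 1*1216 = 1216 < 4560 = 4*1140, so 1/1140 is smaller: the convergent 29/15 is closer to x than 31/16.

29/15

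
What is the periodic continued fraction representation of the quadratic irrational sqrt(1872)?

Write x_i = (sqrt(1872) + m_i)/d_i with (m_0, d_0) = (0, 1). a_0 = floor(sqrt(1872)) = 43, since 43^2 = 1849 <= 1872 < 1936 = 44^2.
Iterate m_{i+1} = d_i*a_i - m_i, d_{i+1} = (1872 - m_{i+1}^2)/d_i, a_{i+1} = floor((a_0 + m_{i+1})/d_{i+1}):
  m_1 = 1*43 - 0 = 43, d_1 = (1872 - 43^2)/1 = 23/1 = 23, a_1 = floor((43 + 43)/23) = 3.
  m_2 = 23*3 - 43 = 26, d_2 = (1872 - 26^2)/23 = 1196/23 = 52, a_2 = floor((43 + 26)/52) = 1.
  m_3 = 52*1 - 26 = 26, d_3 = (1872 - 26^2)/52 = 1196/52 = 23, a_3 = floor((43 + 26)/23) = 3.
  m_4 = 23*3 - 26 = 43, d_4 = (1872 - 43^2)/23 = 23/23 = 1, a_4 = floor((43 + 43)/1) = 86.
  m_5 = 1*86 - 43 = 43, d_5 = (1872 - 43^2)/1 = 23/1 = 23: (m_5, d_5) = (m_1, d_1) = (43, 23), so from here the quotients repeat a_1, ..., a_4; the period length is 4.
Hence the expansion of sqrt(1872) is a_0 = 43 followed by the repeating block 3, 1, 3, 86 (period 4).

[43; (3, 1, 3, 86)]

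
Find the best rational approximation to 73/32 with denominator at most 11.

Expand x = 73/32 as a continued fraction with the Euclidean algorithm:
  73 = 2*32 + 9, so a_0 = 2.
  32 = 3*9 + 5, so a_1 = 3.
  9 = 1*5 + 4, so a_2 = 1.
  5 = 1*4 + 1, so a_3 = 1.
  4 = 4*1 + 0, so a_4 = 4.
so x = [2; 3, 1, 1, 4].
Convergents (p_i = a_i*p_{i-1} + p_{i-2}, q_i = a_i*q_{i-1} + q_{i-2} with p_{-2}=0, p_{-1}=1, q_{-2}=1, q_{-1}=0), until the denominator exceeds 11:
  i=0: a_0=2, p_0 = 2*1 + 0 = 2, q_0 = 2*0 + 1 = 1.
  i=1: a_1=3, p_1 = 3*2 + 1 = 7, q_1 = 3*1 + 0 = 3.
  i=2: a_2=1, p_2 = 1*7 + 2 = 9, q_2 = 1*3 + 1 = 4.
  i=3: a_3=1, p_3 = 1*9 + 7 = 16, q_3 = 1*4 + 3 = 7.
  i=4: a_4=4, p_4 = 4*16 + 9 = 73, q_4 = 4*7 + 4 = 32.
q_4 = 32 > 11, so the last convergent with denominator <= 11 is p_3/q_3 = 16/7.
The closest fraction with denominator <= 11 is either p_3/q_3 or the intermediate fraction (k*p_3 + p_2)/(k*q_3 + q_2) with the largest k >= 1 whose denominator stays <= 11; these approach x as k grows, and every other convergent or intermediate fraction in range is farther away.
Largest k: floor((11 - q_2)/q_3) = floor((11 - 4)/7) = 1.
That gives (1*16 + 9)/(1*7 + 4) = 25/11.
Compare the errors: |x - 16/7| = |73*7 - 16*32|/(32*7) = 1/224, and |x - 25/11| = |73*11 - 25*32|/(32*11) = 3/352.
Cross-multiplying, 1*352 = 352 < 672 = 3*224, so 1/224 is smaller: the convergent 16/7 is closer to x than 25/11.

16/7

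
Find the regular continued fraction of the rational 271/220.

Run the Euclidean algorithm on 271 and 220; the successive quotients are the partial quotients a_0, a_1, ... (each step inverts the fractional part left over by the previous one):
  271 = 1*220 + 51, so a_0 = 1.
  220 = 4*51 + 16, so a_1 = 4.
  51 = 3*16 + 3, so a_2 = 3.
  16 = 5*3 + 1, so a_3 = 5.
  3 = 3*1 + 0, so a_4 = 3.
The remainder reaches 0 after 5 divisions, so the expansion has 5 partial quotients, read off in order.

[1; 4, 3, 5, 3]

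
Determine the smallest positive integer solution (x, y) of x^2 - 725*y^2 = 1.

First expand sqrt(725) as a continued fraction. With x_i = (sqrt(725) + m_i)/d_i and (m_0, d_0) = (0, 1): a_0 = floor(sqrt(725)) = 26, since 26^2 = 676 <= 725 < 729 = 27^2.
Iterate m_{i+1} = d_i*a_i - m_i, d_{i+1} = (725 - m_{i+1}^2)/d_i, a_{i+1} = floor((a_0 + m_{i+1})/d_{i+1}):
  m_1 = 1*26 - 0 = 26, d_1 = (725 - 26^2)/1 = 49/1 = 49, a_1 = floor((26 + 26)/49) = 1.
  m_2 = 49*1 - 26 = 23, d_2 = (725 - 23^2)/49 = 196/49 = 4, a_2 = floor((26 + 23)/4) = 12.
  m_3 = 4*12 - 23 = 25, d_3 = (725 - 25^2)/4 = 100/4 = 25, a_3 = floor((26 + 25)/25) = 2.
  m_4 = 25*2 - 25 = 25, d_4 = (725 - 25^2)/25 = 100/25 = 4, a_4 = floor((26 + 25)/4) = 12.
  m_5 = 4*12 - 25 = 23, d_5 = (725 - 23^2)/4 = 196/4 = 49, a_5 = floor((26 + 23)/49) = 1.
  m_6 = 49*1 - 23 = 26, d_6 = (725 - 26^2)/49 = 49/49 = 1, a_6 = floor((26 + 26)/1) = 52.
  m_7 = 1*52 - 26 = 26, d_7 = (725 - 26^2)/1 = 49/1 = 49: (m_7, d_7) = (m_1, d_1) = (26, 49), so from here the quotients repeat a_1, ..., a_6; the period length is 6.
So sqrt(725) = [26; (1, 12, 2, 12, 1, 52)] with period length k = 6.
k is even, so the fundamental solution of x^2 - 725y^2 = 1 is (p_{k-1}, q_{k-1}) = (p_5, q_5); compute convergents through index 5.
Convergents (p_i = a_i*p_{i-1} + p_{i-2}, q_i = a_i*q_{i-1} + q_{i-2} with p_{-2}=0, p_{-1}=1, q_{-2}=1, q_{-1}=0):
  i=0: a_0=26, p_0 = 26*1 + 0 = 26, q_0 = 26*0 + 1 = 1.
  i=1: a_1=1, p_1 = 1*26 + 1 = 27, q_1 = 1*1 + 0 = 1.
  i=2: a_2=12, p_2 = 12*27 + 26 = 350, q_2 = 12*1 + 1 = 13.
  i=3: a_3=2, p_3 = 2*350 + 27 = 727, q_3 = 2*13 + 1 = 27.
  i=4: a_4=12, p_4 = 12*727 + 350 = 9074, q_4 = 12*27 + 13 = 337.
  i=5: a_5=1, p_5 = 1*9074 + 727 = 9801, q_5 = 1*337 + 27 = 364.
Check: 9801^2 - 725*364^2 = 96059601 - 96059600 = 1, so (x, y) = (9801, 364) solves the equation, and by the theorem it is the least positive solution.

(x, y) = (9801, 364)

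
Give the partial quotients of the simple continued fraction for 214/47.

Run the Euclidean algorithm on 214 and 47; the successive quotients are the partial quotients a_0, a_1, ... (each step inverts the fractional part left over by the previous one):
  214 = 4*47 + 26, so a_0 = 4.
  47 = 1*26 + 21, so a_1 = 1.
  26 = 1*21 + 5, so a_2 = 1.
  21 = 4*5 + 1, so a_3 = 4.
  5 = 5*1 + 0, so a_4 = 5.
The remainder reaches 0 after 5 divisions, so the expansion has 5 partial quotients, read off in order.

[4; 1, 1, 4, 5]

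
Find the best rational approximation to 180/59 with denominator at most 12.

Expand x = 180/59 as a continued fraction with the Euclidean algorithm:
  180 = 3*59 + 3, so a_0 = 3.
  59 = 19*3 + 2, so a_1 = 19.
  3 = 1*2 + 1, so a_2 = 1.
  2 = 2*1 + 0, so a_3 = 2.
so x = [3; 19, 1, 2].
Convergents (p_i = a_i*p_{i-1} + p_{i-2}, q_i = a_i*q_{i-1} + q_{i-2} with p_{-2}=0, p_{-1}=1, q_{-2}=1, q_{-1}=0), until the denominator exceeds 12:
  i=0: a_0=3, p_0 = 3*1 + 0 = 3, q_0 = 3*0 + 1 = 1.
  i=1: a_1=19, p_1 = 19*3 + 1 = 58, q_1 = 19*1 + 0 = 19.
q_1 = 19 > 12, so the last convergent with denominator <= 12 is p_0/q_0 = 3/1.
The closest fraction with denominator <= 12 is either p_0/q_0 or the intermediate fraction (k*p_0 + p_{-1})/(k*q_0 + q_{-1}) with the largest k >= 1 whose denominator stays <= 12; these approach x as k grows, and every other convergent or intermediate fraction in range is farther away.
Largest k: floor((12 - q_{-1})/q_0) = floor((12 - 0)/1) = 12 (using the seeds p_{-1} = 1, q_{-1} = 0).
That gives (12*3 + 1)/(12*1 + 0) = 37/12.
Compare the errors: |x - 3/1| = |180*1 - 3*59|/(59*1) = 3/59, and |x - 37/12| = |180*12 - 37*59|/(59*12) = 23/708.
Cross-multiplying, 23*59 = 1357 < 2124 = 3*708, so 23/708 is smaller: the intermediate fraction 37/12 is closer to x than 3/1.

37/12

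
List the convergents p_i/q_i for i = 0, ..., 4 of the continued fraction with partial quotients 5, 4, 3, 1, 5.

5/1, 21/4, 68/13, 89/17, 513/98

Using the convergent recurrence p_i = a_i*p_{i-1} + p_{i-2}, q_i = a_i*q_{i-1} + q_{i-2} with p_{-2}=0, p_{-1}=1, q_{-2}=1, q_{-1}=0:
  i=0: a_0=5, p_0 = 5*1 + 0 = 5, q_0 = 5*0 + 1 = 1.
  i=1: a_1=4, p_1 = 4*5 + 1 = 21, q_1 = 4*1 + 0 = 4.
  i=2: a_2=3, p_2 = 3*21 + 5 = 68, q_2 = 3*4 + 1 = 13.
  i=3: a_3=1, p_3 = 1*68 + 21 = 89, q_3 = 1*13 + 4 = 17.
  i=4: a_4=5, p_4 = 5*89 + 68 = 513, q_4 = 5*17 + 13 = 98.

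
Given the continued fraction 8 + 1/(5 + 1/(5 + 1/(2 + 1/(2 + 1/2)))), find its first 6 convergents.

Using the convergent recurrence p_i = a_i*p_{i-1} + p_{i-2}, q_i = a_i*q_{i-1} + q_{i-2} with p_{-2}=0, p_{-1}=1, q_{-2}=1, q_{-1}=0:
  i=0: a_0=8, p_0 = 8*1 + 0 = 8, q_0 = 8*0 + 1 = 1.
  i=1: a_1=5, p_1 = 5*8 + 1 = 41, q_1 = 5*1 + 0 = 5.
  i=2: a_2=5, p_2 = 5*41 + 8 = 213, q_2 = 5*5 + 1 = 26.
  i=3: a_3=2, p_3 = 2*213 + 41 = 467, q_3 = 2*26 + 5 = 57.
  i=4: a_4=2, p_4 = 2*467 + 213 = 1147, q_4 = 2*57 + 26 = 140.
  i=5: a_5=2, p_5 = 2*1147 + 467 = 2761, q_5 = 2*140 + 57 = 337.

8/1, 41/5, 213/26, 467/57, 1147/140, 2761/337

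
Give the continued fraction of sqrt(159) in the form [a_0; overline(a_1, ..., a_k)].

Write x_i = (sqrt(159) + m_i)/d_i with (m_0, d_0) = (0, 1). a_0 = floor(sqrt(159)) = 12, since 12^2 = 144 <= 159 < 169 = 13^2.
Iterate m_{i+1} = d_i*a_i - m_i, d_{i+1} = (159 - m_{i+1}^2)/d_i, a_{i+1} = floor((a_0 + m_{i+1})/d_{i+1}):
  m_1 = 1*12 - 0 = 12, d_1 = (159 - 12^2)/1 = 15/1 = 15, a_1 = floor((12 + 12)/15) = 1.
  m_2 = 15*1 - 12 = 3, d_2 = (159 - 3^2)/15 = 150/15 = 10, a_2 = floor((12 + 3)/10) = 1.
  m_3 = 10*1 - 3 = 7, d_3 = (159 - 7^2)/10 = 110/10 = 11, a_3 = floor((12 + 7)/11) = 1.
  m_4 = 11*1 - 7 = 4, d_4 = (159 - 4^2)/11 = 143/11 = 13, a_4 = floor((12 + 4)/13) = 1.
  m_5 = 13*1 - 4 = 9, d_5 = (159 - 9^2)/13 = 78/13 = 6, a_5 = floor((12 + 9)/6) = 3.
  m_6 = 6*3 - 9 = 9, d_6 = (159 - 9^2)/6 = 78/6 = 13, a_6 = floor((12 + 9)/13) = 1.
  m_7 = 13*1 - 9 = 4, d_7 = (159 - 4^2)/13 = 143/13 = 11, a_7 = floor((12 + 4)/11) = 1.
  m_8 = 11*1 - 4 = 7, d_8 = (159 - 7^2)/11 = 110/11 = 10, a_8 = floor((12 + 7)/10) = 1.
  m_9 = 10*1 - 7 = 3, d_9 = (159 - 3^2)/10 = 150/10 = 15, a_9 = floor((12 + 3)/15) = 1.
  m_10 = 15*1 - 3 = 12, d_10 = (159 - 12^2)/15 = 15/15 = 1, a_10 = floor((12 + 12)/1) = 24.
  m_11 = 1*24 - 12 = 12, d_11 = (159 - 12^2)/1 = 15/1 = 15: (m_11, d_11) = (m_1, d_1) = (12, 15), so from here the quotients repeat a_1, ..., a_10; the period length is 10.
Hence the expansion of sqrt(159) is a_0 = 12 followed by the repeating block 1, 1, 1, 1, 3, 1, 1, 1, 1, 24 (period 10).

[12; overline(1, 1, 1, 1, 3, 1, 1, 1, 1, 24)]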